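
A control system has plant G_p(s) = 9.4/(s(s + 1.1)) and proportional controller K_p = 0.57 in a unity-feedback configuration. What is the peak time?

T_p = 1.4 s

The closed-loop denominator s² + 1.1s + 5.358 gives ω_n = √5.358 = 2.315 and ζ = 1.1/(2ω_n) = 0.2376.
Damped frequency ω_d = ω_n√(1−ζ²) = 2.248 rad/s, so peak time T_p = π/ω_d = 1.4 s.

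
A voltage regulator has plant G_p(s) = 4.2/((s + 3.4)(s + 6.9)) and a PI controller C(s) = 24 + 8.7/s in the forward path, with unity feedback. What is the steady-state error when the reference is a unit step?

The open loop C(s)G_p(s) has a pole at the origin (type 1), so the static position error constant is infinite and e_ss = 1/(1+∞) = 0.

0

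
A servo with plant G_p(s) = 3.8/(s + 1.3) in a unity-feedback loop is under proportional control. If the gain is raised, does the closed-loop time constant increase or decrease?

decrease

Closed-loop pole is at s = −(1.3+K_p·3.8); larger K_p moves it further left, so τ = 1/(1.3+K_p·3.8) decreases.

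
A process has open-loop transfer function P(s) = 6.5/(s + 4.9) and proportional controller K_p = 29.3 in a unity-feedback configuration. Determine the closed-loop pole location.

s = -195.4

Closed-loop transfer function: T(s) = K_p·P(s)/(1 + K_p·P(s)) = 190.5/(s + 4.9 + 190.5) = 190.5/(s + 195.4).
The closed-loop pole is at s = −195.4.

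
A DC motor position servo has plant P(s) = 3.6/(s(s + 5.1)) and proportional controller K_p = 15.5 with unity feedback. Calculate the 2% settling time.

T_s ≈ 1.57 s

Closed-loop characteristic equation: s² + 5.1s + 55.8 = 0, so ω_n = 7.47 rad/s and ζ = 5.1/(2·7.47) = 0.3414.
2% settling time T_s ≈ 4/(ζω_n) = 4/2.55 = 1.57 s.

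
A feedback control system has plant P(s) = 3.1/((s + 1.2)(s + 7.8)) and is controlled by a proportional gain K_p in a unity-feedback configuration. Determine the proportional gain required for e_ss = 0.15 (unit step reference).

Steady-state error for a unit step on this type-0 loop is 1/(1 + K_p·P(0)).
P(0) = 0.3312. Require 1/(1 + K_p·0.3312) = 0.15, so 1 + 0.3312·K_p = 6.667.
K_p = (6.667 − 1)/0.3312 = 17.1.

K_p = 17.1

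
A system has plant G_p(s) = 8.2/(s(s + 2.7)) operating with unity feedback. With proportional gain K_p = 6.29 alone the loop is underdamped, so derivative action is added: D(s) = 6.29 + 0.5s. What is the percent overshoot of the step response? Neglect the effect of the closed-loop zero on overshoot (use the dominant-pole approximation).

Forward path: (6.29 + 0.5s)·8.2/(s(s+2.7)). The closed-loop characteristic equation is s² + (2.7 + 8.2·0.5)s + 8.2·6.29 = 0.
That is s² + 6.8s + 51.58 = 0, so ω_n = 7.182 rad/s and ζ = 6.8/(2·7.182) = 0.4734.
%OS = 100·exp(−πζ/√(1−ζ²)) = 18.5%.

18.5%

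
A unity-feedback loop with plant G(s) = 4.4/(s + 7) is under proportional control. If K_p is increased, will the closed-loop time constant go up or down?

decrease

The closed-loop bandwidth 7+K_p·4.4 grows with K_p, so τ shrinks.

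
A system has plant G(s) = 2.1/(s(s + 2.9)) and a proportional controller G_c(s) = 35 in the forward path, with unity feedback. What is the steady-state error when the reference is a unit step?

The open loop G_c(s)G(s) has a pole at the origin (type 1), so the static position error constant is infinite and e_ss = 1/(1+∞) = 0.

0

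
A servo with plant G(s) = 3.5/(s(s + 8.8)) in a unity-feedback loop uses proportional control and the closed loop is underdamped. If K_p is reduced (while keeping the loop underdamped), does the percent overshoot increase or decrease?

decrease

ζ = 8.8/(2√(3.5K_p)) rises as K_p falls; higher damping means less overshoot.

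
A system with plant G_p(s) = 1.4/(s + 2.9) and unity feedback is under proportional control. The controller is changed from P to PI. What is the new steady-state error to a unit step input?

Adding integral action puts a pole at s = 0 in the forward path, raising the system type to 1; a type-1 loop has zero steady-state error to a step.

0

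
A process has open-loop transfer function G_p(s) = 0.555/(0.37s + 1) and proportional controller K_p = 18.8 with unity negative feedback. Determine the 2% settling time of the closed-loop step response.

T_s ≈ 0.129 s

Closed loop: T(s) = K_p·G_p/(1+K_p·G_p) = 10.43/(0.37s + 1 + 10.43), with pole at s = −(1 + 10.43)/0.37 = −30.9.
τ = 1/30.9 = 0.03236 s, so 2% settling time ≈ 4τ = 0.129 s.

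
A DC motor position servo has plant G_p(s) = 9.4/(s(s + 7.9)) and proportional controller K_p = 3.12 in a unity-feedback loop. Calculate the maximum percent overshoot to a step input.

The closed-loop denominator s² + 7.9s + 29.33 gives ω_n = √29.33 = 5.416 and ζ = 7.9/(2ω_n) = 0.7294.
%OS = 100·exp(−πζ/√(1−ζ²)) = 100·exp(−π·0.7294/√0.468) = 3.51%.

3.51%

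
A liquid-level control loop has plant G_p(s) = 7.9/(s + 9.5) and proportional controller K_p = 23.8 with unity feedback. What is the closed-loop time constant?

τ = 0.00506 s

Closed-loop transfer function: T(s) = K_p·G_p(s)/(1 + K_p·G_p(s)) = 188/(s + 9.5 + 188) = 188/(s + 197.5).
Time constant τ = 1/197.5 = 0.00506 s.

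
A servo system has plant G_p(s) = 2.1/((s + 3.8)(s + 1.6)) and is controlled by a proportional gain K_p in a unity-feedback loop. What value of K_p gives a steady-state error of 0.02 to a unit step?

The loop is type 0, so e_ss(step) = 1/(1 + K_pos) with K_pos = K_p·G_p(0).
G_p(0) = 0.3454. Require 1/(1 + K_p·0.3454) = 0.02, so 1 + 0.3454·K_p = 50.
K_p = (50 − 1)/0.3454 = 142.

K_p = 142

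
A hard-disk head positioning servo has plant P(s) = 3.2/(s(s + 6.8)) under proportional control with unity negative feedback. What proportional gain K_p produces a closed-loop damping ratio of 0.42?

K_p = 20.5

Closed-loop characteristic equation: s² + 6.8s + K_p·3.2 = 0.
So ω_n = √(3.2K_p) and 2ζω_n = 6.8, giving ζ = 6.8/(2√(3.2K_p)).
Setting ζ = 0.42: √(3.2K_p) = 6.8/(2·0.42) = 8.095, so K_p = 65.53/3.2 = 20.5.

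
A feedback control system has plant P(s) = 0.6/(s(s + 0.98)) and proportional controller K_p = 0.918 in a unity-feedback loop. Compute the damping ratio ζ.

With unity feedback the closed-loop characteristic equation is s² + 0.98s + 0.918·0.6 = s² + 0.98s + 0.5508 = 0.
So ω_n² = 0.5508 ⇒ ω_n = 0.7422 rad/s, and ζ = 0.98/(2ω_n) = 0.66.

ζ = 0.66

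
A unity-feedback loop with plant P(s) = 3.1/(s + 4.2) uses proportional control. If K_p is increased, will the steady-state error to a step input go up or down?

decrease

The position error constant K_pos = K_p·P(0) grows with K_p, and e_ss = 1/(1+K_pos) falls.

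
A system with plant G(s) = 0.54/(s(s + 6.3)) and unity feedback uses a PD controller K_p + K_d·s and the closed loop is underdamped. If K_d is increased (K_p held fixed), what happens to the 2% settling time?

decrease

Characteristic equation s² + (6.3 + 0.54K_d)s + 0.54K_p = 0: raising K_d increases ζω_n = (6.3+0.54K_d)/2 while the loop stays underdamped, so T_s ≈ 4/(ζω_n) decreases.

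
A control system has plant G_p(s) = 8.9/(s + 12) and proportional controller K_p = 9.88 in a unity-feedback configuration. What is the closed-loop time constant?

τ = 0.01 s

Closed-loop transfer function: T(s) = K_p·G_p(s)/(1 + K_p·G_p(s)) = 87.93/(s + 12 + 87.93) = 87.93/(s + 99.93).
Time constant τ = 1/99.93 = 0.01 s.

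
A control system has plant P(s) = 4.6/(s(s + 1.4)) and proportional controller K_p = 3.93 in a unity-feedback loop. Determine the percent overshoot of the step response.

Closed-loop characteristic equation: s² + 1.4s + 18.08 = 0, so ω_n = 4.252 rad/s and ζ = 1.4/(2·4.252) = 0.1646.
%OS = 100·exp(−πζ/√(1−ζ²)) = 100·exp(−π·0.1646/√0.9729) = 59.2%.

59.2%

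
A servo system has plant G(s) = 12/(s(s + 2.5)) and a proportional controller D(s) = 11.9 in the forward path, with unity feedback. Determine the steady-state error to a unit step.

The open loop D(s)G(s) has a pole at the origin (type 1), so the static position error constant is infinite and e_ss = 1/(1+∞) = 0.

0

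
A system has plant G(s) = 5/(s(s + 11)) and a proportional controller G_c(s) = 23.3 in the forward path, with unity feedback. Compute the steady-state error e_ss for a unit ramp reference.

0.0944

The loop has one pole at the origin (type 1). Velocity error constant K_v = lim_{s→0} s·G_c(s)G(s) = 23.3·5/11 = 10.59.
Steady-state error to a unit ramp: e_ss = 1/K_v = 0.0944.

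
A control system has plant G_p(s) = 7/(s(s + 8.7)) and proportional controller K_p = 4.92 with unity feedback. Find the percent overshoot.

The closed-loop denominator s² + 8.7s + 34.44 gives ω_n = √34.44 = 5.869 and ζ = 8.7/(2ω_n) = 0.7412.
%OS = 100·exp(−πζ/√(1−ζ²)) = 100·exp(−π·0.7412/√0.4506) = 3.11%.

3.11%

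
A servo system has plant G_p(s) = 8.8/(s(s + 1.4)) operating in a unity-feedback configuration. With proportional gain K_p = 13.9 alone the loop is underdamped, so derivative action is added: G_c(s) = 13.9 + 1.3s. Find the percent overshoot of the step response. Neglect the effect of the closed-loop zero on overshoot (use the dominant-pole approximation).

Forward path: (13.9 + 1.3s)·8.8/(s(s+1.4)). The closed-loop characteristic equation is s² + (1.4 + 8.8·1.3)s + 8.8·13.9 = 0.
That is s² + 12.84s + 122.3 = 0, so ω_n = 11.06 rad/s and ζ = 12.84/(2·11.06) = 0.5805.
%OS = 100·exp(−πζ/√(1−ζ²)) = 10.7%.

10.7%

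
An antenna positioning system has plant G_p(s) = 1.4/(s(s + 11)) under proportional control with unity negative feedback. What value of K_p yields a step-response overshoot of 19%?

K_p = 98.9

From %OS = 100·exp(−πζ/√(1−ζ²)) = 19%, ζ = −ln(0.19)/√(π²+ln²(0.19)) = 0.4673.
Characteristic equation s² + 11s + 1.4K_p = 0 gives ζ = 11/(2√(1.4K_p)).
Setting ζ = 0.4673: √(1.4K_p) = 11/(2·0.4673) = 11.77, so K_p = 138.5/1.4 = 98.9.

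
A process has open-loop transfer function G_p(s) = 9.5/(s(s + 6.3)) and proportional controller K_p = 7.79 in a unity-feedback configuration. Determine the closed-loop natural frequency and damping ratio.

The closed-loop denominator is s(s+6.3) + 7.79·9.5 = s² + 6.3s + 74.
So ω_n² = 74 ⇒ ω_n = 8.603 rad/s, and ζ = 6.3/(2ω_n) = 0.366.

ω_n = 8.6 rad/s, ζ = 0.366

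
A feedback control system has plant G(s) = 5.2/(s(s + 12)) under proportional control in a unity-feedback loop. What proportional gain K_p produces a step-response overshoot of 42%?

From %OS = 100·exp(−πζ/√(1−ζ²)) = 42%, ζ = −ln(0.42)/√(π²+ln²(0.42)) = 0.2662.
Characteristic equation s² + 12s + 5.2K_p = 0 gives ζ = 12/(2√(5.2K_p)).
Setting ζ = 0.2662: √(5.2K_p) = 12/(2·0.2662) = 22.54, so K_p = 508.1/5.2 = 97.7.

K_p = 97.7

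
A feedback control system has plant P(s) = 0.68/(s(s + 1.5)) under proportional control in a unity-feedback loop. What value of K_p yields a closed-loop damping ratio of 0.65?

K_p = 1.96

Closed-loop characteristic equation: s² + 1.5s + K_p·0.68 = 0.
So ω_n = √(0.68K_p) and 2ζω_n = 1.5, giving ζ = 1.5/(2√(0.68K_p)).
Setting ζ = 0.65: √(0.68K_p) = 1.5/(2·0.65) = 1.154, so K_p = 1.331/0.68 = 1.96.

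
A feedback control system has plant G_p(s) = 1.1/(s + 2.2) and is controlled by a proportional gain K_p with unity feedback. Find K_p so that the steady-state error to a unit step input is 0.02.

K_p = 98

For a type-0 loop with proportional control, e_ss = 1/(1 + K_p·G_p(0)).
G_p(0) = 0.5. Require 1/(1 + K_p·0.5) = 0.02, so 1 + 0.5·K_p = 50.
K_p = (50 − 1)/0.5 = 98.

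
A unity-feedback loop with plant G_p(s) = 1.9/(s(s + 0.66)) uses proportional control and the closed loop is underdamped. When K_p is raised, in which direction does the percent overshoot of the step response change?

increase

Characteristic equation s² + 0.66s + K_p·1.9 = 0: raising K_p raises ω_n while 2ζω_n = 0.66 is fixed, so ζ falls and overshoot grows.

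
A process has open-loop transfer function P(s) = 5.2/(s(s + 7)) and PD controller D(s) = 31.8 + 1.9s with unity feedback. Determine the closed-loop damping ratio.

Forward path: (31.8 + 1.9s)·5.2/(s(s+7)). The closed-loop characteristic equation is s² + (7 + 5.2·1.9)s + 5.2·31.8 = 0.
That is s² + 16.88s + 165.4 = 0, so ω_n = 12.86 rad/s and ζ = 16.88/(2·12.86) = 0.6563.

ζ = 0.656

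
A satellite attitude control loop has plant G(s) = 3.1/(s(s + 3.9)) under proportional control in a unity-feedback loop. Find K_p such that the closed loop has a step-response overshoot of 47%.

K_p = 22.5

From %OS = 100·exp(−πζ/√(1−ζ²)) = 47%, ζ = −ln(0.47)/√(π²+ln²(0.47)) = 0.2337.
Characteristic equation s² + 3.9s + 3.1K_p = 0 gives ζ = 3.9/(2√(3.1K_p)).
Setting ζ = 0.2337: √(3.1K_p) = 3.9/(2·0.2337) = 8.345, so K_p = 69.64/3.1 = 22.5.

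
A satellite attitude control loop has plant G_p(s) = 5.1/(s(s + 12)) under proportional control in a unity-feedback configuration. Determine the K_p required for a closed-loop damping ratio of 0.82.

Closed-loop characteristic equation: s² + 12s + K_p·5.1 = 0.
So ω_n = √(5.1K_p) and 2ζω_n = 12, giving ζ = 12/(2√(5.1K_p)).
Setting ζ = 0.82: √(5.1K_p) = 12/(2·0.82) = 7.317, so K_p = 53.54/5.1 = 10.5.

K_p = 10.5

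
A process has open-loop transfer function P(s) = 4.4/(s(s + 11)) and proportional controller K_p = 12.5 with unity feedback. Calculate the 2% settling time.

The closed-loop denominator s² + 11s + 55 gives ω_n = √55 = 7.416 and ζ = 11/(2ω_n) = 0.7416.
2% settling time T_s ≈ 4/(ζω_n) = 4/5.5 = 0.727 s.

T_s ≈ 0.727 s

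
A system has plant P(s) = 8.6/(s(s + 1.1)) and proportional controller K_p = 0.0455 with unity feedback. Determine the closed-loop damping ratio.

ζ = 0.879

With unity feedback the closed-loop characteristic equation is s² + 1.1s + 0.0455·8.6 = s² + 1.1s + 0.3913 = 0.
Matching s² + 2ζω_n s + ω_n²: ω_n = √0.3913 = 0.6255 rad/s and 2ζω_n = 1.1, so ζ = 1.1/(2·0.6255) = 0.879.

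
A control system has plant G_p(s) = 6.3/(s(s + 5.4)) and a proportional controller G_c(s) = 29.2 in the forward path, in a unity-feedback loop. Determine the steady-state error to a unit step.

0

The open loop G_c(s)G_p(s) has a pole at the origin (type 1), so the static position error constant is infinite and e_ss = 1/(1+∞) = 0.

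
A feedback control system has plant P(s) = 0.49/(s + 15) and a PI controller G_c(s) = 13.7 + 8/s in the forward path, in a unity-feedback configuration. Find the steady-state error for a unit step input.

0

The open loop G_c(s)P(s) has a pole at the origin (type 1), so the static position error constant is infinite and e_ss = 1/(1+∞) = 0.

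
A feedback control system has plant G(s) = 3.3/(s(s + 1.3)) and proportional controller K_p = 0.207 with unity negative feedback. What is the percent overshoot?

From 1 + K_pG(s) = 0: s² + 1.3s + 0.6831 = 0 ⇒ ω_n = 0.8265, ζ = 0.7865.
%OS = 100·exp(−πζ/√(1−ζ²)) = 100·exp(−π·0.7865/√0.3815) = 1.83%.

1.83%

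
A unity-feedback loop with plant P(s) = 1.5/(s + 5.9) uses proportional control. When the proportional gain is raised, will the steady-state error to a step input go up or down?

The position error constant K_pos = K_p·P(0) grows with K_p, and e_ss = 1/(1+K_pos) falls.

decrease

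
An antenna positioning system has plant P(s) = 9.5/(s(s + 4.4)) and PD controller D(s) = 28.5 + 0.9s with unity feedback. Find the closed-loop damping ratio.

ζ = 0.394

Forward path: (28.5 + 0.9s)·9.5/(s(s+4.4)). The closed-loop characteristic equation is s² + (4.4 + 9.5·0.9)s + 9.5·28.5 = 0.
That is s² + 12.95s + 270.8 = 0, so ω_n = 16.45 rad/s and ζ = 12.95/(2·16.45) = 0.3935.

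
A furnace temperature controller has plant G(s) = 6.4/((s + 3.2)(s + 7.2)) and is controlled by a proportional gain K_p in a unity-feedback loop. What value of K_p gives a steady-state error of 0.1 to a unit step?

K_p = 32.4

For a type-0 loop with proportional control, e_ss = 1/(1 + K_p·G(0)).
G(0) = 0.2778. Require 1/(1 + K_p·0.2778) = 0.1, so 1 + 0.2778·K_p = 10.
K_p = (10 − 1)/0.2778 = 32.4.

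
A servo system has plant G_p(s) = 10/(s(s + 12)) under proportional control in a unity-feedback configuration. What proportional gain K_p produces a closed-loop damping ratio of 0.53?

K_p = 12.8

Closed-loop characteristic equation: s² + 12s + K_p·10 = 0.
So ω_n = √(10K_p) and 2ζω_n = 12, giving ζ = 12/(2√(10K_p)).
Setting ζ = 0.53: √(10K_p) = 12/(2·0.53) = 11.32, so K_p = 128.2/10 = 12.8.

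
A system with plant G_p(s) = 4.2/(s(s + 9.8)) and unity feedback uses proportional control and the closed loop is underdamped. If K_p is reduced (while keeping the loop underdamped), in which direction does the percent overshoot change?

ζ = 9.8/(2√(4.2K_p)) rises as K_p falls; higher damping means less overshoot.

decrease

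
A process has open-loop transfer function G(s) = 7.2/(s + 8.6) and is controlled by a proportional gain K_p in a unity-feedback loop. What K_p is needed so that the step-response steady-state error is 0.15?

K_p = 6.77

The loop is type 0, so e_ss(step) = 1/(1 + K_pos) with K_pos = K_p·G(0).
G(0) = 0.8372. Require 1/(1 + K_p·0.8372) = 0.15, so 1 + 0.8372·K_p = 6.667.
K_p = (6.667 − 1)/0.8372 = 6.77.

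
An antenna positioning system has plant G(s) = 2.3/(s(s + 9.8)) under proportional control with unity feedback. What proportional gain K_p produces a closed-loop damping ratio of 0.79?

K_p = 16.7

Closed-loop characteristic equation: s² + 9.8s + K_p·2.3 = 0.
So ω_n = √(2.3K_p) and 2ζω_n = 9.8, giving ζ = 9.8/(2√(2.3K_p)).
Setting ζ = 0.79: √(2.3K_p) = 9.8/(2·0.79) = 6.203, so K_p = 38.47/2.3 = 16.7.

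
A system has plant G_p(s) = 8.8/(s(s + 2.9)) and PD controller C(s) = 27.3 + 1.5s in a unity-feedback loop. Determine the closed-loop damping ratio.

Forward path: (27.3 + 1.5s)·8.8/(s(s+2.9)). The closed-loop characteristic equation is s² + (2.9 + 8.8·1.5)s + 8.8·27.3 = 0.
That is s² + 16.1s + 240.2 = 0, so ω_n = 15.5 rad/s and ζ = 16.1/(2·15.5) = 0.5194.

ζ = 0.519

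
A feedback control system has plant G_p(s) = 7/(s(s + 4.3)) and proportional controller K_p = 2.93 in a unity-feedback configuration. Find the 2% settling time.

The closed-loop denominator s² + 4.3s + 20.51 gives ω_n = √20.51 = 4.529 and ζ = 4.3/(2ω_n) = 0.4747.
2% settling time T_s ≈ 4/(ζω_n) = 4/2.15 = 1.86 s.

T_s ≈ 1.86 s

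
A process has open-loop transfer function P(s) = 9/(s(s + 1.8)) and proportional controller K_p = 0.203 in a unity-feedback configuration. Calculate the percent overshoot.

6.06%

The closed-loop denominator s² + 1.8s + 1.827 gives ω_n = √1.827 = 1.352 and ζ = 1.8/(2ω_n) = 0.6658.
%OS = 100·exp(−πζ/√(1−ζ²)) = 100·exp(−π·0.6658/√0.5567) = 6.06%.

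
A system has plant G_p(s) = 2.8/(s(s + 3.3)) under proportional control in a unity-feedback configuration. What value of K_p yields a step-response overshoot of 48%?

K_p = 18.8

From %OS = 100·exp(−πζ/√(1−ζ²)) = 48%, ζ = −ln(0.48)/√(π²+ln²(0.48)) = 0.2275.
Characteristic equation s² + 3.3s + 2.8K_p = 0 gives ζ = 3.3/(2√(2.8K_p)).
Setting ζ = 0.2275: √(2.8K_p) = 3.3/(2·0.2275) = 7.253, so K_p = 52.6/2.8 = 18.8.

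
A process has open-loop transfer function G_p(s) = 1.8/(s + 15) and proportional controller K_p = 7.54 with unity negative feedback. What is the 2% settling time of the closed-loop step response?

Closed-loop transfer function: T(s) = K_p·G_p(s)/(1 + K_p·G_p(s)) = 13.57/(s + 15 + 13.57) = 13.57/(s + 28.57).
Time constant τ = 1/28.57 = 0.035 s, so the 2% settling time is about 4τ = 0.14 s.

T_s ≈ 0.14 s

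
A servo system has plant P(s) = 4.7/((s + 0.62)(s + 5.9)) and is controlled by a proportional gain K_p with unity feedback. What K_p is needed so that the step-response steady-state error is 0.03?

K_p = 25.2

For a type-0 loop with proportional control, e_ss = 1/(1 + K_p·P(0)).
P(0) = 1.285. Require 1/(1 + K_p·1.285) = 0.03, so 1 + 1.285·K_p = 33.33.
K_p = (33.33 − 1)/1.285 = 25.2.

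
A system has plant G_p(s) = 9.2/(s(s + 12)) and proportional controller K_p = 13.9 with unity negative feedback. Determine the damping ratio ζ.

ζ = 0.531

1 + K_p·G_p(s) = 0 gives s² + 12s + 127.9 = 0.
So ω_n² = 127.9 ⇒ ω_n = 11.31 rad/s, and ζ = 12/(2ω_n) = 0.531.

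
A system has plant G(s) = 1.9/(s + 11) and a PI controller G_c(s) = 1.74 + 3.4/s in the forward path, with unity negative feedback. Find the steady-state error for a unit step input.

0

The open loop G_c(s)G(s) has a pole at the origin (type 1), so the static position error constant is infinite and e_ss = 1/(1+∞) = 0.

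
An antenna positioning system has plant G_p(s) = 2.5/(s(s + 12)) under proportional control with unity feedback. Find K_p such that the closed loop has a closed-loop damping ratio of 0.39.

K_p = 94.7

Closed-loop characteristic equation: s² + 12s + K_p·2.5 = 0.
So ω_n = √(2.5K_p) and 2ζω_n = 12, giving ζ = 12/(2√(2.5K_p)).
Setting ζ = 0.39: √(2.5K_p) = 12/(2·0.39) = 15.38, so K_p = 236.7/2.5 = 94.7.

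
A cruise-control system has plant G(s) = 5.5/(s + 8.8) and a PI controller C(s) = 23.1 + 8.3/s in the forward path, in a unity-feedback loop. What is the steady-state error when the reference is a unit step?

The open loop C(s)G(s) has a pole at the origin (type 1), so the static position error constant is infinite and e_ss = 1/(1+∞) = 0.

0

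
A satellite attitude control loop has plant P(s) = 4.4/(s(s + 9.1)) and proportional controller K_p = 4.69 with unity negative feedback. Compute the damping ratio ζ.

With unity feedback the closed-loop characteristic equation is s² + 9.1s + 4.69·4.4 = s² + 9.1s + 20.64 = 0.
So ω_n² = 20.64 ⇒ ω_n = 4.543 rad/s, and ζ = 9.1/(2ω_n) = 1.

ζ = 1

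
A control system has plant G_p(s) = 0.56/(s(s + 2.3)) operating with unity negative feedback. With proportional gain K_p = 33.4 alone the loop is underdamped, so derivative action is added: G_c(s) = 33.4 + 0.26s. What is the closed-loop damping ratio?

Forward path: (33.4 + 0.26s)·0.56/(s(s+2.3)). The closed-loop characteristic equation is s² + (2.3 + 0.56·0.26)s + 0.56·33.4 = 0.
That is s² + 2.446s + 18.7 = 0, so ω_n = 4.325 rad/s and ζ = 2.446/(2·4.325) = 0.2827.

ζ = 0.283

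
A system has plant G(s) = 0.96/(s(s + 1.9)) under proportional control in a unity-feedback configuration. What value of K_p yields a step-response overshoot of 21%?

K_p = 4.75

From %OS = 100·exp(−πζ/√(1−ζ²)) = 21%, ζ = −ln(0.21)/√(π²+ln²(0.21)) = 0.4449.
Characteristic equation s² + 1.9s + 0.96K_p = 0 gives ζ = 1.9/(2√(0.96K_p)).
Setting ζ = 0.4449: √(0.96K_p) = 1.9/(2·0.4449) = 2.135, so K_p = 4.56/0.96 = 4.75.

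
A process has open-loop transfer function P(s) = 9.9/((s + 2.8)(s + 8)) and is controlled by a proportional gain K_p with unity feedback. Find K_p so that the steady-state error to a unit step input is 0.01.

The loop is type 0, so e_ss(step) = 1/(1 + K_pos) with K_pos = K_p·P(0).
P(0) = 0.442. Require 1/(1 + K_p·0.442) = 0.01, so 1 + 0.442·K_p = 100.
K_p = (100 − 1)/0.442 = 224.

K_p = 224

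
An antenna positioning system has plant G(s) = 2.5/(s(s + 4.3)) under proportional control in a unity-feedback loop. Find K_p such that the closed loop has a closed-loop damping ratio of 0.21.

K_p = 41.9

Closed-loop characteristic equation: s² + 4.3s + K_p·2.5 = 0.
So ω_n = √(2.5K_p) and 2ζω_n = 4.3, giving ζ = 4.3/(2√(2.5K_p)).
Setting ζ = 0.21: √(2.5K_p) = 4.3/(2·0.21) = 10.24, so K_p = 104.8/2.5 = 41.9.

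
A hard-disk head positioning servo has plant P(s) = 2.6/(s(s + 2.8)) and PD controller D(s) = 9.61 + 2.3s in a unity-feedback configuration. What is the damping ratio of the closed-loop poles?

Forward path: (9.61 + 2.3s)·2.6/(s(s+2.8)). The closed-loop characteristic equation is s² + (2.8 + 2.6·2.3)s + 2.6·9.61 = 0.
That is s² + 8.78s + 24.99 = 0, so ω_n = 4.999 rad/s and ζ = 8.78/(2·4.999) = 0.8782.

ζ = 0.878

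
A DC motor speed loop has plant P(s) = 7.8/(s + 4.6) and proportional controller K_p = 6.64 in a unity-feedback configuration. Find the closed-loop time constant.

Closed-loop transfer function: T(s) = K_p·P(s)/(1 + K_p·P(s)) = 51.79/(s + 4.6 + 51.79) = 51.79/(s + 56.39).
Time constant τ = 1/56.39 = 0.0177 s.

τ = 0.0177 s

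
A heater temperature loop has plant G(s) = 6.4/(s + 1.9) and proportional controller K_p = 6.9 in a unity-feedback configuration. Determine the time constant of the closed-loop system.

τ = 0.0217 s

Closed-loop transfer function: T(s) = K_p·G(s)/(1 + K_p·G(s)) = 44.16/(s + 1.9 + 44.16) = 44.16/(s + 46.06).
Time constant τ = 1/46.06 = 0.0217 s.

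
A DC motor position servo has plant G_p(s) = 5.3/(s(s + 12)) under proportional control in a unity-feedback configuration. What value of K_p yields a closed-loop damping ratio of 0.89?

K_p = 8.58

Closed-loop characteristic equation: s² + 12s + K_p·5.3 = 0.
So ω_n = √(5.3K_p) and 2ζω_n = 12, giving ζ = 12/(2√(5.3K_p)).
Setting ζ = 0.89: √(5.3K_p) = 12/(2·0.89) = 6.742, so K_p = 45.45/5.3 = 8.58.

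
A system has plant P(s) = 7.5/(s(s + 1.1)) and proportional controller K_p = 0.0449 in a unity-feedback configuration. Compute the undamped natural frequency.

1 + K_p·P(s) = 0 gives s² + 1.1s + 0.3367 = 0.
Matching s² + 2ζω_n s + ω_n²: ω_n = √0.3367 = 0.5803 rad/s and 2ζω_n = 1.1, so ζ = 1.1/(2·0.5803) = 0.948.

ω_n = 0.58 rad/s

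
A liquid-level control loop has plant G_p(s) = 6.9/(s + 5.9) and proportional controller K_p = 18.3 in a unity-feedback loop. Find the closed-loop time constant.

τ = 0.00757 s

Closed-loop transfer function: T(s) = K_p·G_p(s)/(1 + K_p·G_p(s)) = 126.3/(s + 5.9 + 126.3) = 126.3/(s + 132.2).
Time constant τ = 1/132.2 = 0.00757 s.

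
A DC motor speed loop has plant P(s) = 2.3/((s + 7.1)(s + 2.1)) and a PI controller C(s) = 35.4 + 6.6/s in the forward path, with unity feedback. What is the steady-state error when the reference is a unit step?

0

The open loop C(s)P(s) has a pole at the origin (type 1), so the static position error constant is infinite and e_ss = 1/(1+∞) = 0.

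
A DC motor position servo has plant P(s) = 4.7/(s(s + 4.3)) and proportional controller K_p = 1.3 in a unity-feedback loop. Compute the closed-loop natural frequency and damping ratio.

1 + K_p·P(s) = 0 gives s² + 4.3s + 6.11 = 0.
Matching s² + 2ζω_n s + ω_n²: ω_n = √6.11 = 2.472 rad/s and 2ζω_n = 4.3, so ζ = 4.3/(2·2.472) = 0.87.

ω_n = 2.47 rad/s, ζ = 0.87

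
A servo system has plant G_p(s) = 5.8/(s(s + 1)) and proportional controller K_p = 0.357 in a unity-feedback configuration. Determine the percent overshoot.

31.2%

The closed-loop denominator s² + 1s + 2.071 gives ω_n = √2.071 = 1.439 and ζ = 1/(2ω_n) = 0.3475.
%OS = 100·exp(−πζ/√(1−ζ²)) = 100·exp(−π·0.3475/√0.8793) = 31.2%.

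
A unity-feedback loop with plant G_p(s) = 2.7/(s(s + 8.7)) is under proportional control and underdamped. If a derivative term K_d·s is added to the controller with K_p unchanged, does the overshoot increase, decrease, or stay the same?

decrease

With PD the characteristic equation becomes s² + (a + K·K_d)s + K·K_p = 0; the damping term grows, ζ rises, overshoot falls.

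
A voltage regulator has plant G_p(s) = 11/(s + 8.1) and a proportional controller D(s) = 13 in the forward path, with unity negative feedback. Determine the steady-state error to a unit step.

0.0536

The loop is type 0. Static position error constant K_pos = D(0)·G_p(0) = 13·1.358 = 17.65.
Steady-state error to a unit step: e_ss = 1/(1+K_pos) = 1/18.65 = 0.0536.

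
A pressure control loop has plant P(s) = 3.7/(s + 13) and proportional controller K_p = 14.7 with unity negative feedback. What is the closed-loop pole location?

Closed-loop transfer function: T(s) = K_p·P(s)/(1 + K_p·P(s)) = 54.39/(s + 13 + 54.39) = 54.39/(s + 67.39).
The closed-loop pole is at s = −67.39.

s = -67.39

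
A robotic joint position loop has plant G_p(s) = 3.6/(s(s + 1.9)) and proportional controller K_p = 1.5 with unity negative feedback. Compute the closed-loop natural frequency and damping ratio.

The closed-loop denominator is s(s+1.9) + 1.5·3.6 = s² + 1.9s + 5.4.
Matching s² + 2ζω_n s + ω_n²: ω_n = √5.4 = 2.324 rad/s and 2ζω_n = 1.9, so ζ = 1.9/(2·2.324) = 0.409.

ω_n = 2.32 rad/s, ζ = 0.409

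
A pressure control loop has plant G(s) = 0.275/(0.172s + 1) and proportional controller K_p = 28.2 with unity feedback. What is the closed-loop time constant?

τ = 0.0196 s

Closed loop: T(s) = K_p·G/(1+K_p·G) = 7.755/(0.172s + 1 + 7.755), with pole at s = −(1 + 7.755)/0.172 = −50.9.
Closed-loop time constant τ = 1/50.9 = 0.0196 s.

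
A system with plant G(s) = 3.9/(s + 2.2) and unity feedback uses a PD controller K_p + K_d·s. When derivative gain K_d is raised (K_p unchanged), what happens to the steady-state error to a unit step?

unchanged

At s = 0 the derivative term contributes nothing: C(0) = K_p regardless of K_d, so K_pos = K_p·G(0) and e_ss are unchanged.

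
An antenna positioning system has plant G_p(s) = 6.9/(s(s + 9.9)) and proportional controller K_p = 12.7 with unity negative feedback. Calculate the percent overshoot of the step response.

Closed-loop characteristic equation: s² + 9.9s + 87.63 = 0, so ω_n = 9.361 rad/s and ζ = 9.9/(2·9.361) = 0.5288.
%OS = 100·exp(−πζ/√(1−ζ²)) = 100·exp(−π·0.5288/√0.7204) = 14.1%.

14.1%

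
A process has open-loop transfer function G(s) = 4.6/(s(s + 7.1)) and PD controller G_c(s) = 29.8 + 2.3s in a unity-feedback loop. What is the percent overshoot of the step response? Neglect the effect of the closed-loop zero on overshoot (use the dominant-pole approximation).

2.68%

Forward path: (29.8 + 2.3s)·4.6/(s(s+7.1)). The closed-loop characteristic equation is s² + (7.1 + 4.6·2.3)s + 4.6·29.8 = 0.
That is s² + 17.68s + 137.1 = 0, so ω_n = 11.71 rad/s and ζ = 17.68/(2·11.71) = 0.755.
%OS = 100·exp(−πζ/√(1−ζ²)) = 2.68%.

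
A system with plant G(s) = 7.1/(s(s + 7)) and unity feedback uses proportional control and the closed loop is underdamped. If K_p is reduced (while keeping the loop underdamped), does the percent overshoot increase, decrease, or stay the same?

ζ = 7/(2√(7.1K_p)) rises as K_p falls; higher damping means less overshoot.

decrease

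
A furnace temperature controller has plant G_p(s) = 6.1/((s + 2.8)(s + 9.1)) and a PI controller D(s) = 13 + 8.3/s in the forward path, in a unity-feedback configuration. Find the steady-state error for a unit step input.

The open loop D(s)G_p(s) has a pole at the origin (type 1), so the static position error constant is infinite and e_ss = 1/(1+∞) = 0.

0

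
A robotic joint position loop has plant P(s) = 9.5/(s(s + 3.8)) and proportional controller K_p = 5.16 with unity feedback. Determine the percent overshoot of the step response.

41.2%

The closed-loop denominator s² + 3.8s + 49.02 gives ω_n = √49.02 = 7.001 and ζ = 3.8/(2ω_n) = 0.2714.
%OS = 100·exp(−πζ/√(1−ζ²)) = 100·exp(−π·0.2714/√0.9264) = 41.2%.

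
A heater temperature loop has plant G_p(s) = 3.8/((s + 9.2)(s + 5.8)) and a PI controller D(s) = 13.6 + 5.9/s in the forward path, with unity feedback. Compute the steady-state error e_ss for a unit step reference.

The open loop D(s)G_p(s) has a pole at the origin (type 1), so the static position error constant is infinite and e_ss = 1/(1+∞) = 0.

0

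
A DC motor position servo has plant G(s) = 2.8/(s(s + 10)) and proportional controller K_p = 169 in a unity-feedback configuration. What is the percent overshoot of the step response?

The closed-loop denominator s² + 10s + 473.2 gives ω_n = √473.2 = 21.75 and ζ = 10/(2ω_n) = 0.2299.
%OS = 100·exp(−πζ/√(1−ζ²)) = 100·exp(−π·0.2299/√0.9472) = 47.6%.

47.6%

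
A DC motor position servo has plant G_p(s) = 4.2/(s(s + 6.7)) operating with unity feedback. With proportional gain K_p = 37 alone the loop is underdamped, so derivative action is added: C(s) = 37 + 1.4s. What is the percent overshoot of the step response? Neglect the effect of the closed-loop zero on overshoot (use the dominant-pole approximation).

Forward path: (37 + 1.4s)·4.2/(s(s+6.7)). The closed-loop characteristic equation is s² + (6.7 + 4.2·1.4)s + 4.2·37 = 0.
That is s² + 12.58s + 155.4 = 0, so ω_n = 12.47 rad/s and ζ = 12.58/(2·12.47) = 0.5046.
%OS = 100·exp(−πζ/√(1−ζ²)) = 15.9%.

15.9%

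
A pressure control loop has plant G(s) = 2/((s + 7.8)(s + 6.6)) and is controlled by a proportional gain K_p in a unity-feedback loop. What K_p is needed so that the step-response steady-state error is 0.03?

K_p = 832

Steady-state error for a unit step on this type-0 loop is 1/(1 + K_p·G(0)).
G(0) = 0.03885. Require 1/(1 + K_p·0.03885) = 0.03, so 1 + 0.03885·K_p = 33.33.
K_p = (33.33 − 1)/0.03885 = 832.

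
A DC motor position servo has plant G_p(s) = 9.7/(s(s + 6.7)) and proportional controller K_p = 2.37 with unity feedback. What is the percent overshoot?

From 1 + K_pG_p(s) = 0: s² + 6.7s + 22.99 = 0 ⇒ ω_n = 4.795, ζ = 0.6987.
%OS = 100·exp(−πζ/√(1−ζ²)) = 100·exp(−π·0.6987/√0.5118) = 4.65%.

4.65%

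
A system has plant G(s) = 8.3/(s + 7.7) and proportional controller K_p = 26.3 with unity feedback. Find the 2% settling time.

Closed-loop transfer function: T(s) = K_p·G(s)/(1 + K_p·G(s)) = 218.3/(s + 7.7 + 218.3) = 218.3/(s + 226).
Time constant τ = 1/226 = 0.004425 s, so the 2% settling time is about 4τ = 0.0177 s.

T_s ≈ 0.0177 s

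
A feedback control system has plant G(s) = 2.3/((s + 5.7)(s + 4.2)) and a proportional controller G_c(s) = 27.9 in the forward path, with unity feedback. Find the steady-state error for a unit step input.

The loop is type 0. Static position error constant K_pos = G_c(0)·G(0) = 27.9·0.09607 = 2.68.
Steady-state error to a unit step: e_ss = 1/(1+K_pos) = 1/3.68 = 0.272.

0.272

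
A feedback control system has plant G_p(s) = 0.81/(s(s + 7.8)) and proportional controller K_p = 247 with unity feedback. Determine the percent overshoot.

The closed-loop denominator s² + 7.8s + 200.1 gives ω_n = √200.1 = 14.14 and ζ = 7.8/(2ω_n) = 0.2757.
%OS = 100·exp(−πζ/√(1−ζ²)) = 100·exp(−π·0.2757/√0.924) = 40.6%.

40.6%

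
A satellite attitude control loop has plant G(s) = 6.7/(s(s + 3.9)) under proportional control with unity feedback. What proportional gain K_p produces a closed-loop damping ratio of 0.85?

K_p = 0.786

Closed-loop characteristic equation: s² + 3.9s + K_p·6.7 = 0.
So ω_n = √(6.7K_p) and 2ζω_n = 3.9, giving ζ = 3.9/(2√(6.7K_p)).
Setting ζ = 0.85: √(6.7K_p) = 3.9/(2·0.85) = 2.294, so K_p = 5.263/6.7 = 0.786.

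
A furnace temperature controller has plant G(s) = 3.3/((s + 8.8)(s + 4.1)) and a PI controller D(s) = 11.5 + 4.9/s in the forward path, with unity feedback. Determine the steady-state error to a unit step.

The open loop D(s)G(s) has a pole at the origin (type 1), so the static position error constant is infinite and e_ss = 1/(1+∞) = 0.

0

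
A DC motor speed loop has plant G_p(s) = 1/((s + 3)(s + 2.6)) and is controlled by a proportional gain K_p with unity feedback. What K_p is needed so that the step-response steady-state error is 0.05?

K_p = 148

For a type-0 loop with proportional control, e_ss = 1/(1 + K_p·G_p(0)).
G_p(0) = 0.1282. Require 1/(1 + K_p·0.1282) = 0.05, so 1 + 0.1282·K_p = 20.
K_p = (20 − 1)/0.1282 = 148.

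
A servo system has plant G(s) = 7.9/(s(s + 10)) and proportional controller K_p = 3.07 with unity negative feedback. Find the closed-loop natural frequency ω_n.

The closed-loop denominator is s(s+10) + 3.07·7.9 = s² + 10s + 24.25.
So ω_n² = 24.25 ⇒ ω_n = 4.925 rad/s, and ζ = 10/(2ω_n) = 1.02.

ω_n = 4.92 rad/s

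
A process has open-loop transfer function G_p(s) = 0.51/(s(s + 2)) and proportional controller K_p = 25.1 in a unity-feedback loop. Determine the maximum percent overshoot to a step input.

40.1%

The closed-loop denominator s² + 2s + 12.8 gives ω_n = √12.8 = 3.578 and ζ = 2/(2ω_n) = 0.2795.
%OS = 100·exp(−πζ/√(1−ζ²)) = 100·exp(−π·0.2795/√0.9219) = 40.1%.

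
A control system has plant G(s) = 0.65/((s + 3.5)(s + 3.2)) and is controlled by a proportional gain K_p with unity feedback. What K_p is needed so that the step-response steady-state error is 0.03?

Steady-state error for a unit step on this type-0 loop is 1/(1 + K_p·G(0)).
G(0) = 0.05804. Require 1/(1 + K_p·0.05804) = 0.03, so 1 + 0.05804·K_p = 33.33.
K_p = (33.33 − 1)/0.05804 = 557.

K_p = 557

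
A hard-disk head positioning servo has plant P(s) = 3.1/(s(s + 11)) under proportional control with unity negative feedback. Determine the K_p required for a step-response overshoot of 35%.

From %OS = 100·exp(−πζ/√(1−ζ²)) = 35%, ζ = −ln(0.35)/√(π²+ln²(0.35)) = 0.3169.
Characteristic equation s² + 11s + 3.1K_p = 0 gives ζ = 11/(2√(3.1K_p)).
Setting ζ = 0.3169: √(3.1K_p) = 11/(2·0.3169) = 17.35, so K_p = 301.1/3.1 = 97.1.

K_p = 97.1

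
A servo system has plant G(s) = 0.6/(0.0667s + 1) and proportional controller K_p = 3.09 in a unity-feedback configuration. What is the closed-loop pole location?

Closed loop: T(s) = K_p·G/(1+K_p·G) = 1.854/(0.0667s + 1 + 1.854), with pole at s = −(1 + 1.854)/0.0667 = −42.79.

s = -42.79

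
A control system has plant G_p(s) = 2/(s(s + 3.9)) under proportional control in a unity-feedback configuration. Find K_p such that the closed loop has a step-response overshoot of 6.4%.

From %OS = 100·exp(−πζ/√(1−ζ²)) = 6.4%, ζ = −ln(0.064)/√(π²+ln²(0.064)) = 0.6585.
Characteristic equation s² + 3.9s + 2K_p = 0 gives ζ = 3.9/(2√(2K_p)).
Setting ζ = 0.6585: √(2K_p) = 3.9/(2·0.6585) = 2.961, so K_p = 8.769/2 = 4.38.

K_p = 4.38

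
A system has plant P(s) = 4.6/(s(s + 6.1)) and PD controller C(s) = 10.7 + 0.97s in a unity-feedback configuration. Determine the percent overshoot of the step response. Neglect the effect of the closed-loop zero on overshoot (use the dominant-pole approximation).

Forward path: (10.7 + 0.97s)·4.6/(s(s+6.1)). The closed-loop characteristic equation is s² + (6.1 + 4.6·0.97)s + 4.6·10.7 = 0.
That is s² + 10.56s + 49.22 = 0, so ω_n = 7.016 rad/s and ζ = 10.56/(2·7.016) = 0.7527.
%OS = 100·exp(−πζ/√(1−ζ²)) = 2.75%.

2.75%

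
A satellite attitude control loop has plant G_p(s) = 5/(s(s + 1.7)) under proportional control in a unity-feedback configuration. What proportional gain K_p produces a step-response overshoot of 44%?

K_p = 2.26

From %OS = 100·exp(−πζ/√(1−ζ²)) = 44%, ζ = −ln(0.44)/√(π²+ln²(0.44)) = 0.2528.
Characteristic equation s² + 1.7s + 5K_p = 0 gives ζ = 1.7/(2√(5K_p)).
Setting ζ = 0.2528: √(5K_p) = 1.7/(2·0.2528) = 3.362, so K_p = 11.3/5 = 2.26.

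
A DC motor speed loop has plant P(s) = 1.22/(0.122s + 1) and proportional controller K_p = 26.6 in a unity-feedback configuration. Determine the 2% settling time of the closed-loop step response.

T_s ≈ 0.0146 s

Closed loop: T(s) = K_p·P/(1+K_p·P) = 32.45/(0.122s + 1 + 32.45), with pole at s = −(1 + 32.45)/0.122 = −274.2.
τ = 1/274.2 = 0.003647 s, so 2% settling time ≈ 4τ = 0.0146 s.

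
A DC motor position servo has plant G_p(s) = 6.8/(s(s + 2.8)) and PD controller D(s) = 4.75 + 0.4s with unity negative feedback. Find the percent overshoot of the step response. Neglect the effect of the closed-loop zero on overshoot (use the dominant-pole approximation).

Forward path: (4.75 + 0.4s)·6.8/(s(s+2.8)). The closed-loop characteristic equation is s² + (2.8 + 6.8·0.4)s + 6.8·4.75 = 0.
That is s² + 5.52s + 32.3 = 0, so ω_n = 5.683 rad/s and ζ = 5.52/(2·5.683) = 0.4856.
%OS = 100·exp(−πζ/√(1−ζ²)) = 17.5%.

17.5%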